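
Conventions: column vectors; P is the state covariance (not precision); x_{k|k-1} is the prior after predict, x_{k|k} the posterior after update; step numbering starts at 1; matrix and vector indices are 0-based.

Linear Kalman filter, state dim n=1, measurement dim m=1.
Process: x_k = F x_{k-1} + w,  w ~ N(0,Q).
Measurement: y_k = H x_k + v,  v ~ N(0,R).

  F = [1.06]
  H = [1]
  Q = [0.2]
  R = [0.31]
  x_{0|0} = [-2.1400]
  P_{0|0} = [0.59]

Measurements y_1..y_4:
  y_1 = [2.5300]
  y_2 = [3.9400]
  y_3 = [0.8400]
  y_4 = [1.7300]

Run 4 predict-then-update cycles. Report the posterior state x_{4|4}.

step 1: x^-=[-2.2684]  P^-=[0.8629]  S=[1.1729]  K=[0.7357]  nu=[4.7984]  x^+=[1.2618]  P^+=[0.2281]
step 2: x^-=[1.3375]  P^-=[0.4563]  S=[0.7663]  K=[0.5954]  nu=[2.6025]  x^+=[2.8871]  P^+=[0.1846]
step 3: x^-=[3.0604]  P^-=[0.4074]  S=[0.7174]  K=[0.5679]  nu=[-2.2204]  x^+=[1.7994]  P^+=[0.1760]
step 4: x^-=[1.9074]  P^-=[0.3978]  S=[0.7078]  K=[0.5620]  nu=[-0.1774]  x^+=[1.8077]  P^+=[0.1742]

x_post = [1.8077]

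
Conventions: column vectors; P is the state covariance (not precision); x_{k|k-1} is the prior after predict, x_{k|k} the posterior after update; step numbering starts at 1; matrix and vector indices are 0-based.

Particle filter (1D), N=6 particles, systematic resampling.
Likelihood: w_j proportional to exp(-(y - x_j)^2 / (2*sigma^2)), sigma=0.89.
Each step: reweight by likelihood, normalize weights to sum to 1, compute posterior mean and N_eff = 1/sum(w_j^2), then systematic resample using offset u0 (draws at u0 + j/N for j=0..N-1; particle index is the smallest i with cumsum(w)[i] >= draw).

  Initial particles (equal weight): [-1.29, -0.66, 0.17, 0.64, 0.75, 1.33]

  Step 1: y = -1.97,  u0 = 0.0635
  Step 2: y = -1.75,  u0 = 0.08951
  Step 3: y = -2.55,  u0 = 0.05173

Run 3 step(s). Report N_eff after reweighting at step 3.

step 1: w=[0.6412, 0.2906, 0.0477, 0.0116, 0.0080, 0.0009]  mean=-0.9961  Neff=2.0080  idx=[0, 0, 0, 0, 1, 1]
step 2: w=[0.1969, 0.1969, 0.1969, 0.1969, 0.1063, 0.1063]  mean=-1.1561  Neff=5.6304  idx=[0, 1, 2, 2, 3, 5]
step 3: w=[0.1892, 0.1892, 0.1892, 0.1892, 0.1892, 0.0541]  mean=-1.2559  Neff=5.4980  idx=[0, 1, 2, 2, 3, 4]

N_eff = 5.4980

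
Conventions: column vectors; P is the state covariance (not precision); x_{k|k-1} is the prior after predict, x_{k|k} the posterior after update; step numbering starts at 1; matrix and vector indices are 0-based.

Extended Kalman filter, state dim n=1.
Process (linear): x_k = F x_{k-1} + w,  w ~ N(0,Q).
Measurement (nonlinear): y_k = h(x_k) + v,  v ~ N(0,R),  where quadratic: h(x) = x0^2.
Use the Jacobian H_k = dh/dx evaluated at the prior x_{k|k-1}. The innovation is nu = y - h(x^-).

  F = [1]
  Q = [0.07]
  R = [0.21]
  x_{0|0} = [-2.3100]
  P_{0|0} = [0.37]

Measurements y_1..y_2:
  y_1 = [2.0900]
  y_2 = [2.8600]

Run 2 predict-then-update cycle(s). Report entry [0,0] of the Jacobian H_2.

H_jac[0,0] = -3.2455

step 1: x^-=[-2.3100]  P^-=[0.4400]  H_jac=[-4.6200]  S=[9.6015]  K=[-0.2117]  nu=[-3.2461]  x^+=[-1.6227]  P^+=[0.0096]
step 2: x^-=[-1.6227]  P^-=[0.0796]  H_jac=[-3.2455]  S=[1.0487]  K=[-0.2464]  nu=[0.2267]  x^+=[-1.6786]  P^+=[0.0159]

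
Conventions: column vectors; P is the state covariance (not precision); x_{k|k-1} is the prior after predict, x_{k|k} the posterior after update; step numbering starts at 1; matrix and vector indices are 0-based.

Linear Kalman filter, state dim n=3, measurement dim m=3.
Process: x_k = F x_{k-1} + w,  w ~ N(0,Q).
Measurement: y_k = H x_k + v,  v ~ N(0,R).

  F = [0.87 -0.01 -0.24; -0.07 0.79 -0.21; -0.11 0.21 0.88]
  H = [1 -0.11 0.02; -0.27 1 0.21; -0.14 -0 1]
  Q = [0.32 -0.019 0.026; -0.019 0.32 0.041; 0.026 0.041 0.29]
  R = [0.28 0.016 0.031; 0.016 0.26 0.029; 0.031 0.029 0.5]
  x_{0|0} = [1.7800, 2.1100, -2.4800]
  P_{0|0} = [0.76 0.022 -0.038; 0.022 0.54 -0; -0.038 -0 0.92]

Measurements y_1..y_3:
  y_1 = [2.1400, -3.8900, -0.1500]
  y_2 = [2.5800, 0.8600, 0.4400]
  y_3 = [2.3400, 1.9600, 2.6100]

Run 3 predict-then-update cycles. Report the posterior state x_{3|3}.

step 1: x^-=[2.1227, 2.0631, -1.9351]  P^-=[0.9638 -0.0017 -0.2682; -0.0017 0.6978 -0.0344; -0.2682 -0.0344 1.0418]  S=[1.2424 -0.3732 -0.3468; -0.3732 1.0909 0.3304; -0.3468 0.3304 1.6358]  K=[0.7441 -0.0110 -0.0865; 0.1113 0.7144 -0.1415; -0.0030 0.0370 0.6517]  nu=[0.2829, -4.9736, 2.0823]  x^+=[2.2081, -1.7532, -0.7630]  P^+=[0.2121 0.0619 0.0092; 0.0619 0.2081 -0.0379; 0.0092 -0.0379 0.3281]
step 2: x^-=[2.1217, -1.3794, -1.2825]  P^-=[0.4944 0.0311 -0.0431; 0.0311 0.4714 -0.0148; -0.0431 -0.0148 0.5372]  S=[0.7718 -0.1438 -0.0684; -0.1438 0.7730 0.1542; -0.0684 0.1542 1.0589]  K=[0.6266 -0.0149 -0.0635; 0.0810 0.6309 -0.1048; 0.0131 0.0430 0.5076]  nu=[0.3322, 3.0816, 2.0196]  x^+=[2.1558, 0.3802, -0.1206]  P^+=[0.1785 0.0499 0.0122; 0.0499 0.1809 -0.0246; 0.0122 -0.0246 0.2572]
step 3: x^-=[1.9007, 0.1748, -0.2634]  P^-=[0.4638 0.0186 -0.0254; 0.0186 0.4481 0.0033; -0.0254 0.0033 0.4855]  S=[0.7443 -0.1426 -0.0497; -0.1426 0.7576 0.1568; -0.0497 0.1568 1.0017]  K=[0.6119 -0.0209 -0.0566; 0.0711 0.6184 -0.0926; 0.0205 0.0523 0.4811]  nu=[0.4638, 2.3538, 3.1395]  x^+=[1.9575, 1.3726, 1.3795]  P^+=[0.1741 0.0467 0.0144; 0.0467 0.1759 -0.0196; 0.0144 -0.0196 0.2447]

x_post = [1.9575, 1.3726, 1.3795]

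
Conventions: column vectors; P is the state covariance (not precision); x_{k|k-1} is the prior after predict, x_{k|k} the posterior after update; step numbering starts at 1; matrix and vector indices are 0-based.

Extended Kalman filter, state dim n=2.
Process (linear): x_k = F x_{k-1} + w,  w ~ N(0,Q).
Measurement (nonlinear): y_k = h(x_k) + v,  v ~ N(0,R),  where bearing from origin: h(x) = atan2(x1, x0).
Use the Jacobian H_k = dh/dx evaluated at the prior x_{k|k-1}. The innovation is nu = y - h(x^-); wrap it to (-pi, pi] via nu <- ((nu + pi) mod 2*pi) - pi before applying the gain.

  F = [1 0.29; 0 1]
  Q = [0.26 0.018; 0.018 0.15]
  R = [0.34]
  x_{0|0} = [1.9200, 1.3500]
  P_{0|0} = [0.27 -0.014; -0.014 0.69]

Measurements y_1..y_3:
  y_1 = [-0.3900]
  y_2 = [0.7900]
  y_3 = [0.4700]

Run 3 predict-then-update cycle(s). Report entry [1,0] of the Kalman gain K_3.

K[1,0] = 0.4639

step 1: x^-=[2.3115, 1.3500]  P^-=[0.5799 0.2041; 0.2041 0.8400]  H_jac=[-0.1884 0.3226]  S=[0.4232]  K=[-0.1026; 0.5494]  nu=[-0.9186]  x^+=[2.4057, 0.8453]  P^+=[0.5755 0.2280; 0.2280 0.7122]
step 2: x^-=[2.6509, 0.8453]  P^-=[1.0276 0.4525; 0.4525 0.8622]  H_jac=[-0.1092 0.3424]  S=[0.4195]  K=[0.1019; 0.5860]  nu=[0.4813]  x^+=[2.6999, 1.1273]  P^+=[1.0232 0.4275; 0.4275 0.7182]
step 3: x^-=[3.0269, 1.1273]  P^-=[1.5915 0.6537; 0.6537 0.8682]  H_jac=[-0.1081 0.2901]  S=[0.3907]  K=[0.0453; 0.4639]  nu=[0.1135]  x^+=[3.0320, 1.1800]  P^+=[1.5907 0.6455; 0.6455 0.7841]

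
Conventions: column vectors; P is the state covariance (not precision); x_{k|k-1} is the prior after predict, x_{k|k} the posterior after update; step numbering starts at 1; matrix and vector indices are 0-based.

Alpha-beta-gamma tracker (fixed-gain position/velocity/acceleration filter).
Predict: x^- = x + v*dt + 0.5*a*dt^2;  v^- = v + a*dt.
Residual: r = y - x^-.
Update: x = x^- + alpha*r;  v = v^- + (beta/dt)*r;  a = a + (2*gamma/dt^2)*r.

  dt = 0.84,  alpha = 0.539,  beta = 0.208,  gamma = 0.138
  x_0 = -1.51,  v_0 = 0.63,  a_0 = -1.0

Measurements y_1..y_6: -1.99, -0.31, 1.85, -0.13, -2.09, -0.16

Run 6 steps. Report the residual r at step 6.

resid = -0.0598

step 1: x_pred=-1.3336  r=-0.6564  x^+=-1.6874  v^+=-0.3725  a^+=-1.2568
step 2: x_pred=-2.4437  r=2.1337  x^+=-1.2936  v^+=-0.8999  a^+=-0.4221
step 3: x_pred=-2.1985  r=4.0485  x^+=-0.0163  v^+=-0.2520  a^+=1.1614
step 4: x_pred=0.1818  r=-0.3118  x^+=0.0137  v^+=0.6464  a^+=1.0395
step 5: x_pred=0.9235  r=-3.0135  x^+=-0.7008  v^+=0.7734  a^+=-0.1392
step 6: x_pred=-0.1002  r=-0.0598  x^+=-0.1325  v^+=0.6417  a^+=-0.1626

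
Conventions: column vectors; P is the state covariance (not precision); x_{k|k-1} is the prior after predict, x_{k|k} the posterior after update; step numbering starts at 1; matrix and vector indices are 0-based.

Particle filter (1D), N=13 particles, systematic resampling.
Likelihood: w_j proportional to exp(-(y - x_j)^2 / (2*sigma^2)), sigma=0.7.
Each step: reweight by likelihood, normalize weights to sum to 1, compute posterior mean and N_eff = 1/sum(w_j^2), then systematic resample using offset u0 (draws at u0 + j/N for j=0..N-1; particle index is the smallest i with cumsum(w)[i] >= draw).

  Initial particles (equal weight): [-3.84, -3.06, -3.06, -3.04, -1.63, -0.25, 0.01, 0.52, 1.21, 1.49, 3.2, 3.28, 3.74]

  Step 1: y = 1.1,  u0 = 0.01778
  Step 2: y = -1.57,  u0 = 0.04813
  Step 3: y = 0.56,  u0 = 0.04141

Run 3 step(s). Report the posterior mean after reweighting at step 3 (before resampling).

step 1: w=[0.0000, 0.0000, 0.0000, 0.0000, 0.0002, 0.0514, 0.0983, 0.2344, 0.3263, 0.2829, 0.0037, 0.0026, 0.0003]  mean=0.9473  Neff=3.9407  idx=[5, 6, 7, 7, 7, 8, 8, 8, 8, 8, 9, 9, 9]
step 2: w=[0.5947, 0.2755, 0.0408, 0.0408, 0.0408, 0.0013, 0.0013, 0.0013, 0.0013, 0.0013, 0.0002, 0.0002, 0.0002]  mean=-0.0731  Neff=2.3010  idx=[0, 0, 0, 0, 0, 0, 0, 0, 1, 1, 1, 2, 4]
step 3: w=[0.0617, 0.0617, 0.0617, 0.0617, 0.0617, 0.0617, 0.0617, 0.0617, 0.0885, 0.0885, 0.0885, 0.1203, 0.1203]  mean=0.0044  Neff=12.0556  idx=[0, 1, 3, 4, 5, 6, 8, 8, 9, 10, 11, 12, 12]

post_mean = 0.0044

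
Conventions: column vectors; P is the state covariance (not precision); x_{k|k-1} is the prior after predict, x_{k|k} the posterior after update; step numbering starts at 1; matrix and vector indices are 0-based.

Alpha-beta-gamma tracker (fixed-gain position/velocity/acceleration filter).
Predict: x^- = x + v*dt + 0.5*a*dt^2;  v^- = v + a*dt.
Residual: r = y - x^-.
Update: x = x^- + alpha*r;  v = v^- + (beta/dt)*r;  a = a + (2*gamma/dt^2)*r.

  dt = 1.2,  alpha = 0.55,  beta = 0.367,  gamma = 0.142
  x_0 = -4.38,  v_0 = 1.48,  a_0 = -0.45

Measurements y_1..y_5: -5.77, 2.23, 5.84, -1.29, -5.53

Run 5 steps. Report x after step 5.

step 1: x_pred=-2.9280  r=-2.8420  x^+=-4.4911  v^+=0.0708  a^+=-1.0105
step 2: x_pred=-5.1337  r=7.3637  x^+=-1.0837  v^+=1.1103  a^+=0.4418
step 3: x_pred=0.5668  r=5.2732  x^+=3.4670  v^+=3.2531  a^+=1.4818
step 4: x_pred=8.4377  r=-9.7277  x^+=3.0875  v^+=2.0562  a^+=-0.4367
step 5: x_pred=5.2405  r=-10.7705  x^+=-0.6833  v^+=-1.7618  a^+=-2.5609

x_post = -0.6833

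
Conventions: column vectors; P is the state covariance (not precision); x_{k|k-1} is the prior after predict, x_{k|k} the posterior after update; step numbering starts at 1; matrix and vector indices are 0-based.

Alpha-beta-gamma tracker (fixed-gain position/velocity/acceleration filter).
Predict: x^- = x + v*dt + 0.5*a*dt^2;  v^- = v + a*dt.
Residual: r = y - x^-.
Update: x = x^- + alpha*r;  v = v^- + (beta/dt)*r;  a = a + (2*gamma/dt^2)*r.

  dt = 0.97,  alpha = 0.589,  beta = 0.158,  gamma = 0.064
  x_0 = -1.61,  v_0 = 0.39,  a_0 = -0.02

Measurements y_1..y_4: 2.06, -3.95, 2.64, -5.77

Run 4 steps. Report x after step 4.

x_post = -2.6739

step 1: x_pred=-1.2411  r=3.3011  x^+=0.7032  v^+=0.9083  a^+=0.4291
step 2: x_pred=1.7862  r=-5.7362  x^+=-1.5924  v^+=0.3902  a^+=-0.3513
step 3: x_pred=-1.3792  r=4.0192  x^+=0.9881  v^+=0.7041  a^+=0.1955
step 4: x_pred=1.7631  r=-7.5331  x^+=-2.6739  v^+=-0.3333  a^+=-0.8293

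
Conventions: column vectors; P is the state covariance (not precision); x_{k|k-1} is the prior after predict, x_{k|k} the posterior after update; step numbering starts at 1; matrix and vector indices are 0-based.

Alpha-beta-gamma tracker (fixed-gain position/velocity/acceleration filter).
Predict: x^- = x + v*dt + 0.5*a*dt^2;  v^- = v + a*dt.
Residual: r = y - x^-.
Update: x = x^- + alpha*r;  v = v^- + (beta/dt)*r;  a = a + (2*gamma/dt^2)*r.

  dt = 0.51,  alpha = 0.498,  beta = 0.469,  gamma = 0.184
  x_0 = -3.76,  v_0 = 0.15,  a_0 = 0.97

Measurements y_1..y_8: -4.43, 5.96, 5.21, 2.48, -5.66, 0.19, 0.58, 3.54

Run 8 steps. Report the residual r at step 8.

resid = 19.7661

step 1: x_pred=-3.5574  r=-0.8726  x^+=-3.9919  v^+=-0.1578  a^+=-0.2647
step 2: x_pred=-4.1068  r=10.0668  x^+=0.9065  v^+=8.9648  a^+=13.9783
step 3: x_pred=7.2964  r=-2.0864  x^+=6.2574  v^+=14.1751  a^+=11.0264
step 4: x_pred=14.9206  r=-12.4406  x^+=8.7252  v^+=8.3580  a^+=-6.5751
step 5: x_pred=12.1327  r=-17.7927  x^+=3.2719  v^+=-11.3575  a^+=-31.7489
step 6: x_pred=-6.6494  r=6.8394  x^+=-3.2434  v^+=-21.2600  a^+=-22.0723
step 7: x_pred=-16.9564  r=17.5364  x^+=-8.2233  v^+=-16.3902  a^+=2.7390
step 8: x_pred=-16.2261  r=19.7661  x^+=-6.3826  v^+=3.1837  a^+=30.7048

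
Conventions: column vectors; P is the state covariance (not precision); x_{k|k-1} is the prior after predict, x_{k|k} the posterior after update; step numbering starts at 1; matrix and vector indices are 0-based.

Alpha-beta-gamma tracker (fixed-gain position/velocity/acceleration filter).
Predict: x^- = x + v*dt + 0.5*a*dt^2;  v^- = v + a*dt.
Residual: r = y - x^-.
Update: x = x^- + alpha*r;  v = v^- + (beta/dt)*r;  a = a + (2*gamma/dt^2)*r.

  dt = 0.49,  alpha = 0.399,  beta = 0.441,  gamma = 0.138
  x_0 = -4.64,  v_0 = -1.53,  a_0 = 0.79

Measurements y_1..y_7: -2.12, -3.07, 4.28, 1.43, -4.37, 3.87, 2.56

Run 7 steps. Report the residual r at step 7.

step 1: x_pred=-5.2949  r=3.1749  x^+=-4.0281  v^+=1.7145  a^+=4.4396
step 2: x_pred=-2.6550  r=-0.4150  x^+=-2.8206  v^+=3.5164  a^+=3.9626
step 3: x_pred=-0.6219  r=4.9019  x^+=1.3340  v^+=9.8697  a^+=9.5974
step 4: x_pred=7.3223  r=-5.8923  x^+=4.9713  v^+=9.2693  a^+=2.8240
step 5: x_pred=9.8523  r=-14.2223  x^+=4.1776  v^+=-2.1469  a^+=-13.5248
step 6: x_pred=1.5019  r=2.3681  x^+=2.4468  v^+=-6.6428  a^+=-10.8027
step 7: x_pred=-2.1050  r=4.6650  x^+=-0.2437  v^+=-7.7376  a^+=-5.4401

resid = 4.6650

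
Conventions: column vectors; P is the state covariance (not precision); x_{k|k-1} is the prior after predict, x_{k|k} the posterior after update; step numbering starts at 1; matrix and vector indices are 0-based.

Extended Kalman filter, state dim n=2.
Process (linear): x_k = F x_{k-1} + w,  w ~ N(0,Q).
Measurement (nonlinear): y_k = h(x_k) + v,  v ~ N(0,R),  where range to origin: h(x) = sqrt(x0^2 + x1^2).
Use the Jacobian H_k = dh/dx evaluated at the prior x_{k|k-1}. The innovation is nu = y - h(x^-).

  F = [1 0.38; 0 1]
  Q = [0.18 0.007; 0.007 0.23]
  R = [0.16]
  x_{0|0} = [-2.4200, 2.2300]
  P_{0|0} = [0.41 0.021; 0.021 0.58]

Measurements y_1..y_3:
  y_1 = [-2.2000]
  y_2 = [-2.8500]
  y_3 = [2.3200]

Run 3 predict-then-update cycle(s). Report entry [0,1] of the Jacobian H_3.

H_jac[0,1] = 0.3795

step 1: x^-=[-1.5726, 2.2300]  P^-=[0.6897 0.2484; 0.2484 0.8100]  H_jac=[-0.5763 0.8172]  S=[0.6961]  K=[-0.2794; 0.7453]  nu=[-4.9287]  x^+=[-0.1955, -1.4435]  P^+=[0.6354 0.3934; 0.3934 0.4233]
step 2: x^-=[-0.7440, -1.4435]  P^-=[1.1754 0.5612; 0.5612 0.6533]  H_jac=[-0.4581 -0.8889]  S=[1.3800]  K=[-0.7517; -0.6071]  nu=[-4.4740]  x^+=[2.6192, 1.2728]  P^+=[0.3956 -0.0686; -0.0686 0.1446]
step 3: x^-=[3.1028, 1.2728]  P^-=[0.5444 -0.0066; -0.0066 0.3746]  H_jac=[0.9252 0.3795]  S=[0.6753]  K=[0.7421; 0.2015]  nu=[-1.0337]  x^+=[2.3357, 1.0645]  P^+=[0.1725 -0.1076; -0.1076 0.3472]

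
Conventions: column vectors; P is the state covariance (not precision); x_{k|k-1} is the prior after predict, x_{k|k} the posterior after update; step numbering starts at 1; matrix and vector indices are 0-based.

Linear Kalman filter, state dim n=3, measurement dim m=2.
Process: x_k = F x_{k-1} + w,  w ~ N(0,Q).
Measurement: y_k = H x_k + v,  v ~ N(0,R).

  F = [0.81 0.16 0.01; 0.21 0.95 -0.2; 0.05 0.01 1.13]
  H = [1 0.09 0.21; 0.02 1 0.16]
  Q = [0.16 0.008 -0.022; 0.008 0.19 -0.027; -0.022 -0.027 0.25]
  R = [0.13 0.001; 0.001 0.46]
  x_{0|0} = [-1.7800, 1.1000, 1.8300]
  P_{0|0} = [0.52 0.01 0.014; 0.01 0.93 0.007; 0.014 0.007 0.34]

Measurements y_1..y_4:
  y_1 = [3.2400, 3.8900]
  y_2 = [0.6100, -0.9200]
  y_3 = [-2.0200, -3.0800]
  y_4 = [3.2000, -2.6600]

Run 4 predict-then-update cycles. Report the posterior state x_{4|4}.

x_post = [0.7319, -3.2413, 5.9206]

step 1: x^-=[-1.2475, 0.3052, 1.9899]  P^-=[0.5279 0.2428 0.0186; 0.2428 1.0660 -0.0784; 0.0186 -0.0784 0.6873]  S=[0.7454 0.3593; 0.3593 1.5286]  K=[0.7465 -0.0078; 0.1112 0.6662; 0.2245 -0.0319]  nu=[4.0422, 3.2914]  x^+=[1.7444, 2.9475, 2.7927]  P^+=[0.1166 0.0104 -0.0975; 0.0104 0.3251 -0.1170; -0.0975 -0.1170 0.6533]
step 2: x^-=[1.9125, 2.6079, 3.2724]  P^-=[0.2456 0.1025 -0.1197; 0.1025 0.5715 -0.3174; -0.1197 -0.3174 1.0709]  S=[0.3837 0.1052; 0.1052 0.9608]  K=[0.5913 0.0272; 0.0809 0.5352; 0.2496 -0.1818]  nu=[-2.2244, -4.0898]  x^+=[0.4861, 0.2390, 3.4606]  P^+=[0.1074 0.0367 -0.1610; 0.0367 0.2846 -0.2441; -0.1610 -0.2441 1.0248]
step 3: x^-=[0.4666, -0.3630, 3.9372]  P^-=[0.2440 0.1282 -0.1966; 0.1282 0.6135 -0.5511; -0.1966 -0.5511 1.5351]  S=[0.3663 0.0851; 0.0851 0.9404]  K=[0.5717 0.0563; 0.0554 0.5563; 0.2906 -0.3553]  nu=[-3.2807, -3.3563]  x^+=[-1.5980, -2.4120, 4.1765]  P^+=[0.1158 0.0598 -0.2227; 0.0598 0.3161 -0.3832; -0.2227 -0.3832 1.4031]
step 4: x^-=[-1.6385, -3.4623, 4.6154]  P^-=[0.2549 0.1652 -0.2733; 0.1652 0.7247 -0.7981; -0.2733 -0.7981 2.0081]  S=[0.3641 0.0803; 0.0803 0.9856]  K=[0.5651 0.0824; 0.0389 0.6059; 0.3241 -0.5157]  nu=[4.1809, 0.0966]  x^+=[0.7319, -3.2413, 5.9206]  P^+=[0.1245 0.0803 -0.2768; 0.0803 0.3586 -0.5089; -0.2768 -0.5089 1.7346]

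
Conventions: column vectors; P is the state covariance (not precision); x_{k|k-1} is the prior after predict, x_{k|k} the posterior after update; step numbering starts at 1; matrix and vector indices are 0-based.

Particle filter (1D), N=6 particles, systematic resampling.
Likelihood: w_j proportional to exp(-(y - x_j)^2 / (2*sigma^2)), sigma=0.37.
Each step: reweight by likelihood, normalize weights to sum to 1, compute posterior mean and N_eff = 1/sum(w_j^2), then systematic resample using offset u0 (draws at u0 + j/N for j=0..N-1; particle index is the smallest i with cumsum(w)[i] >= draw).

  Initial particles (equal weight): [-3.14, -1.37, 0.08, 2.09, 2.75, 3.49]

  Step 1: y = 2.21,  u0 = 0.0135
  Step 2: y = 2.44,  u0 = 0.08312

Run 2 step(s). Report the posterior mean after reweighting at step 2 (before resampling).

post_mean = 2.2091

step 1: w=[0.0000, 0.0000, 0.0000, 0.7321, 0.2660, 0.0019]  mean=2.2683  Neff=1.6483  idx=[3, 3, 3, 3, 3, 4]
step 2: w=[0.1639, 0.1639, 0.1639, 0.1639, 0.1639, 0.1805]  mean=2.2091  Neff=5.9918  idx=[0, 1, 2, 3, 4, 5]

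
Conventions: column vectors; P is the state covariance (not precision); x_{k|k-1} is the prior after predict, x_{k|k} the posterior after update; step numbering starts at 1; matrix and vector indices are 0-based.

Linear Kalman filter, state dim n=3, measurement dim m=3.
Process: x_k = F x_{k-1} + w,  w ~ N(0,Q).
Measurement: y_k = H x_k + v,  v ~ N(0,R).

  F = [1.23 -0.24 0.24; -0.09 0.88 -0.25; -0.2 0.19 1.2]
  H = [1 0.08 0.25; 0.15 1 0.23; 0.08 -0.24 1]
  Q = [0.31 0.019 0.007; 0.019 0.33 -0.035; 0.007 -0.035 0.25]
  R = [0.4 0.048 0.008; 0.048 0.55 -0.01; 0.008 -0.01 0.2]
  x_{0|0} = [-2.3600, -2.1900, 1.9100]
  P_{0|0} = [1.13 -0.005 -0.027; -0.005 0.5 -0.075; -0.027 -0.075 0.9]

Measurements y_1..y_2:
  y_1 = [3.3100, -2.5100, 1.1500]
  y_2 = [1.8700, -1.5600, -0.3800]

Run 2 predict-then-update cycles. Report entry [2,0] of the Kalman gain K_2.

K[2,0] = -0.0661

step 1: x^-=[-1.9188, -2.1923, 2.3479]  P^-=[2.0959 -0.2827 -0.0564; -0.2827 0.8152 -0.2742; -0.0564 -0.2742 1.5884]  S=[2.5160 0.1442 0.5602; 0.1442 1.2816 -0.0961; 0.5602 -0.0961 1.9822]  K=[0.8587 -0.0938 -0.1568; -0.1023 0.5508 -0.1928; -0.0725 0.1372 0.8594]  nu=[4.8172, -0.5699, -1.5705]  x^+=[2.5176, -2.6963, 0.5708]  P^+=[0.3575 -0.0478 -0.0636; -0.0478 0.3000 0.0309; -0.0636 0.0309 0.1824]
step 2: x^-=[3.8808, -2.7421, -0.3308]  P^-=[0.8657 -0.1183 -0.1539; -0.1183 0.5677 0.0110; -0.1539 0.0110 0.5861]  S=[1.2105 0.0990 0.0838; 0.0990 1.1272 -0.0218; 0.0838 -0.0218 0.7990]  K=[0.6925 -0.0848 -0.1453; -0.0883 0.4951 -0.1459; -0.0661 0.1287 0.7253]  nu=[-1.7087, 0.6760, -1.0177]  x^+=[2.7880, -2.1079, -0.8691]  P^+=[0.2892 -0.0424 -0.0560; -0.0424 0.2683 0.0330; -0.0560 0.0330 0.1556]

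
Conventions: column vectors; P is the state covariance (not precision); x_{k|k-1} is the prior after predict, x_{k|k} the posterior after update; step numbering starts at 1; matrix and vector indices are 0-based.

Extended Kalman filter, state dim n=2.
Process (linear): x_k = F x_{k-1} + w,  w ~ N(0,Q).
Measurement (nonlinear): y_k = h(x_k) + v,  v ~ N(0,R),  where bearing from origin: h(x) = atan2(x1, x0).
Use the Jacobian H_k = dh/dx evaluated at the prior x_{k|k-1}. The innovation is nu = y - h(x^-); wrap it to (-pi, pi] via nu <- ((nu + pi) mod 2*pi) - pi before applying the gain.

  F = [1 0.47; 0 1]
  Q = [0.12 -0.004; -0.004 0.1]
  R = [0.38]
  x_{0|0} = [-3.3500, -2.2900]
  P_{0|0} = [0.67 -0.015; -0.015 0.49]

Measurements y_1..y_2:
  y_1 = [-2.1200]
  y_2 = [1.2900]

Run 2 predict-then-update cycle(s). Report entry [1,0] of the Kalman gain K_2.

K[1,0] = -0.1789

step 1: x^-=[-4.4263, -2.2900]  P^-=[0.8841 0.2113; 0.2113 0.5900]  H_jac=[0.0922 -0.1782]  S=[0.3993]  K=[0.1098; -0.2145]  nu=[0.5442]  x^+=[-4.3665, -2.4067]  P^+=[0.8793 0.2207; 0.2207 0.5716]
step 2: x^-=[-5.4977, -2.4067]  P^-=[1.3331 0.4854; 0.4854 0.6716]  H_jac=[0.0668 -0.1526]  S=[0.3917]  K=[0.0383; -0.1789]  nu=[-2.2642]  x^+=[-5.5843, -2.0016]  P^+=[1.3325 0.4881; 0.4881 0.6591]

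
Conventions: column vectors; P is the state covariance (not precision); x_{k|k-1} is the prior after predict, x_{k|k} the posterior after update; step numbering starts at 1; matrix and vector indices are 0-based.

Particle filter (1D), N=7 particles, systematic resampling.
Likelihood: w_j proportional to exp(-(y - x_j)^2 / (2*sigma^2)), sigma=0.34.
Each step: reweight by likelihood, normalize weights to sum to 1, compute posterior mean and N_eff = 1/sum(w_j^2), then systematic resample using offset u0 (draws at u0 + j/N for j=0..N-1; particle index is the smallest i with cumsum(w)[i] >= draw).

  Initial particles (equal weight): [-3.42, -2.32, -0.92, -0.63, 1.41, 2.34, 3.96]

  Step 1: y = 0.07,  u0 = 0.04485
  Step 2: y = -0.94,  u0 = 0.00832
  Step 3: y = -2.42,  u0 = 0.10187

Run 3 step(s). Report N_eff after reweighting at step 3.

step 1: w=[0.0000, 0.0000, 0.1068, 0.8900, 0.0031, 0.0000, 0.0000]  mean=-0.6546  Neff=1.2445  idx=[2, 3, 3, 3, 3, 3, 3]
step 2: w=[0.2014, 0.1331, 0.1331, 0.1331, 0.1331, 0.1331, 0.1331]  mean=-0.6884  Neff=6.8097  idx=[0, 0, 1, 2, 3, 4, 5]
step 3: w=[0.4806, 0.4806, 0.0078, 0.0078, 0.0078, 0.0078, 0.0078]  mean=-0.9088  Neff=2.1632  idx=[0, 0, 0, 1, 1, 1, 1]

N_eff = 2.1632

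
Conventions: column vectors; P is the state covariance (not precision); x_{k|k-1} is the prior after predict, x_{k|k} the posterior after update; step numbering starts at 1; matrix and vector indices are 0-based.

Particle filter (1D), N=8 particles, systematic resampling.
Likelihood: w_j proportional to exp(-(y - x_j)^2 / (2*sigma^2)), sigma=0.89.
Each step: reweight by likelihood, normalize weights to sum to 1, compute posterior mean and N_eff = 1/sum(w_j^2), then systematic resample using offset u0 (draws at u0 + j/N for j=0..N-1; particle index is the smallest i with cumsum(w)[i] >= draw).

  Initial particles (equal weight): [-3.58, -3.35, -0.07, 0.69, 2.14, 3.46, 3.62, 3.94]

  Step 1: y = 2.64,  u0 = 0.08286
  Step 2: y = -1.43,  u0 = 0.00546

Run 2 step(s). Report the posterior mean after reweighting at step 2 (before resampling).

post_mean = 2.1411

step 1: w=[0.0000, 0.0000, 0.0039, 0.0363, 0.3419, 0.2619, 0.2183, 0.1378]  mean=2.9955  Neff=3.9460  idx=[4, 4, 4, 5, 5, 6, 6, 7]
step 2: w=[0.3331, 0.3331, 0.3331, 0.0003, 0.0003, 0.0001, 0.0001, 0.0000]  mean=2.1411  Neff=3.0048  idx=[0, 0, 0, 1, 1, 1, 2, 2]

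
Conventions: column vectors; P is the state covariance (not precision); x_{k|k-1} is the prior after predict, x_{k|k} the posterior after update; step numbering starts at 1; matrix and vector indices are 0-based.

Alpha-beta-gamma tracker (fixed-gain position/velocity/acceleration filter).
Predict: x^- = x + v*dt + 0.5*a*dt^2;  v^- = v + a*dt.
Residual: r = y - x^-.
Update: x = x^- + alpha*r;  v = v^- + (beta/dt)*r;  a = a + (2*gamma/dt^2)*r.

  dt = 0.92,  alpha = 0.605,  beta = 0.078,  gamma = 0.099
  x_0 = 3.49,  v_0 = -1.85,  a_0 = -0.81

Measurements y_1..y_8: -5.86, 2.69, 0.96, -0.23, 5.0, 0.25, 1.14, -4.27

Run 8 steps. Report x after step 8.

step 1: x_pred=1.4452  r=-7.3052  x^+=-2.9744  v^+=-3.2146  a^+=-2.5189
step 2: x_pred=-6.9978  r=9.6878  x^+=-1.1367  v^+=-4.7106  a^+=-0.2526
step 3: x_pred=-5.5774  r=6.5374  x^+=-1.6223  v^+=-4.3888  a^+=1.2767
step 4: x_pred=-5.1196  r=4.8896  x^+=-2.1614  v^+=-2.7997  a^+=2.4205
step 5: x_pred=-3.7127  r=8.7127  x^+=1.5585  v^+=0.1659  a^+=4.4587
step 6: x_pred=3.5980  r=-3.3480  x^+=1.5725  v^+=3.9840  a^+=3.6755
step 7: x_pred=6.7933  r=-5.6533  x^+=3.3730  v^+=6.8862  a^+=2.3530
step 8: x_pred=10.7041  r=-14.9741  x^+=1.6448  v^+=7.7814  a^+=-1.1499

x_post = 1.6448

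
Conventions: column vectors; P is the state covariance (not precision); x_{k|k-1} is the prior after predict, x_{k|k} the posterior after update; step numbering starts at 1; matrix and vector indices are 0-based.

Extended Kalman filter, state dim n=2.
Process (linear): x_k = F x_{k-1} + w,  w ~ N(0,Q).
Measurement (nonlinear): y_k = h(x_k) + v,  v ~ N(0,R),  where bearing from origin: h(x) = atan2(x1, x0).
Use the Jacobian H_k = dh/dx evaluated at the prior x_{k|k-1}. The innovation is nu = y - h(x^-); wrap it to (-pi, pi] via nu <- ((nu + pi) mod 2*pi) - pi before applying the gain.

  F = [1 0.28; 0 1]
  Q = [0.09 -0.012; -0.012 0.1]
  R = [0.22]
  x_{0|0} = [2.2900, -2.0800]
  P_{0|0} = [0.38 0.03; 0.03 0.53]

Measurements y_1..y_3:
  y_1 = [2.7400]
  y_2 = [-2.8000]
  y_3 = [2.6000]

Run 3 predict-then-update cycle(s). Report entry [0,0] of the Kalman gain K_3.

step 1: x^-=[1.7076, -2.0800]  P^-=[0.5284 0.1664; 0.1664 0.6300]  H_jac=[0.2872 0.2358]  S=[0.3211]  K=[0.5947; 0.6114]  nu=[-2.6598]  x^+=[0.1259, -3.7061]  P^+=[0.4148 0.0496; 0.0496 0.5100]
step 2: x^-=[-0.9118, -3.7061]  P^-=[0.5726 0.1804; 0.1804 0.6100]  H_jac=[0.2544 -0.0626]  S=[0.2537]  K=[0.5297; 0.0304]  nu=[-0.9880]  x^+=[-1.4351, -3.7362]  P^+=[0.5014 0.1763; 0.1763 0.6097]
step 3: x^-=[-2.4812, -3.7362]  P^-=[0.7379 0.3351; 0.3351 0.7097]  H_jac=[0.1857 -0.1233]  S=[0.2409]  K=[0.3974; -0.1051]  nu=[-1.5262]  x^+=[-3.0877, -3.5758]  P^+=[0.6999 0.3451; 0.3451 0.7071]

K[0,0] = 0.3974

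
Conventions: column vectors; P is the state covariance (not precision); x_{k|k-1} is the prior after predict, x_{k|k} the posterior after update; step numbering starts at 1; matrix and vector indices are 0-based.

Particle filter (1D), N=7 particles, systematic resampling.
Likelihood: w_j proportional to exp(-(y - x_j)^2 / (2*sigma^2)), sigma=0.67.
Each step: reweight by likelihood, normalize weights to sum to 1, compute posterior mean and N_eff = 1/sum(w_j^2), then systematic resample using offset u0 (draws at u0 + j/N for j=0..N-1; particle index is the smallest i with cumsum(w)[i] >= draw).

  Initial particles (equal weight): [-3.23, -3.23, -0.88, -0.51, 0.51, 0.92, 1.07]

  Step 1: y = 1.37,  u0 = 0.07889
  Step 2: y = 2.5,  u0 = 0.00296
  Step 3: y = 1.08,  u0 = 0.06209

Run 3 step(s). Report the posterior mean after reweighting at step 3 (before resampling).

post_mean = 0.9674

step 1: w=[0.0000, 0.0000, 0.0016, 0.0090, 0.2027, 0.3687, 0.4179]  mean=0.8837  Neff=2.8427  idx=[4, 5, 5, 5, 6, 6, 6]
step 2: w=[0.0240, 0.1226, 0.1226, 0.1226, 0.2027, 0.2027, 0.2027]  mean=1.0014  Neff=5.9184  idx=[0, 1, 3, 4, 4, 5, 6]
step 3: w=[0.1049, 0.1464, 0.1464, 0.1506, 0.1506, 0.1506, 0.1506]  mean=0.9674  Neff=6.9174  idx=[0, 1, 2, 3, 4, 5, 6]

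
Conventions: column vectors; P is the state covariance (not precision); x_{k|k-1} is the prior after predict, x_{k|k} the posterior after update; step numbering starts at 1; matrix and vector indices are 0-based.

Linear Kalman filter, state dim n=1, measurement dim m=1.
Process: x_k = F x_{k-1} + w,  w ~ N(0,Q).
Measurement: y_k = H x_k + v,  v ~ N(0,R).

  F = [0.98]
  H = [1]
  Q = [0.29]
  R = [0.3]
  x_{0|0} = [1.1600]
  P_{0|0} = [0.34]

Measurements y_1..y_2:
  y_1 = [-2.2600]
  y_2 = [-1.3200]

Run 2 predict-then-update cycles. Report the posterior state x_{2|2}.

x_post = [-1.2454]

step 1: x^-=[1.1368]  P^-=[0.6165]  S=[0.9165]  K=[0.6727]  nu=[-3.3968]  x^+=[-1.1482]  P^+=[0.2018]
step 2: x^-=[-1.1252]  P^-=[0.4838]  S=[0.7838]  K=[0.6173]  nu=[-0.1948]  x^+=[-1.2454]  P^+=[0.1852]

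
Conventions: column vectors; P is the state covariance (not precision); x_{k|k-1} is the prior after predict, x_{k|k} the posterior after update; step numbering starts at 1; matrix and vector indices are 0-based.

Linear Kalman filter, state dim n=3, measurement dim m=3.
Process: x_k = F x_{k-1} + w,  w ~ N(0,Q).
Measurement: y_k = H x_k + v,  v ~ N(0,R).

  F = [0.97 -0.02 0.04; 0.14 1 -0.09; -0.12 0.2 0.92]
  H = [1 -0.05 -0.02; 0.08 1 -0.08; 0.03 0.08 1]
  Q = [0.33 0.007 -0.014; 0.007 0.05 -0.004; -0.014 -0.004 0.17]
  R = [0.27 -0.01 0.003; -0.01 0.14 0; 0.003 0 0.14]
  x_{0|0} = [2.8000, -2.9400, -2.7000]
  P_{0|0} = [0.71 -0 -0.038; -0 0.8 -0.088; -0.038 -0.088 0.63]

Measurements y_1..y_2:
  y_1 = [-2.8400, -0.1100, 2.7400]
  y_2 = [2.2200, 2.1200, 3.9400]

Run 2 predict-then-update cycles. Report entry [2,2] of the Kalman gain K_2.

K[2,2] = 0.6605

step 1: x^-=[2.6668, -2.3050, -3.4080]  P^-=[0.9966 0.0846 -0.1095; 0.0846 0.8858 0.0072; -0.1095 0.0072 0.7215]  S=[1.2650 0.1196 -0.0882; 0.1196 1.0506 0.0173; -0.0882 0.0173 0.8630]  K=[0.7785 0.0762 -0.0063; -0.0439 0.8529 0.0718; -0.0340 -0.0662 0.8307]  nu=[-5.6902, 1.7090, 6.2524]  x^+=[-1.6725, -0.1483, 1.8663]  P^+=[0.2086 -0.0141 -0.0037; -0.0141 0.1210 0.0007; -0.0037 0.0007 0.1163]
step 2: x^-=[-1.5448, -0.5505, 1.8881]  P^-=[0.5268 0.0192 -0.0405; 0.0192 0.1721 0.0085; -0.0405 0.0085 0.2780]  S=[0.7971 0.0463 -0.0269; 0.0463 0.3195 -0.0012; -0.0269 -0.0012 0.4186]  K=[0.6541 0.1073 -0.0131; -0.0167 0.5440 0.0550; -0.0334 -0.0459 0.6605]  nu=[3.7750, 2.9451, 2.1423]  x^+=[1.2125, 1.1065, 3.0419]  P^+=[0.1751 -0.0059 -0.0047; -0.0059 0.0769 0.0017; -0.0047 0.0017 0.0924]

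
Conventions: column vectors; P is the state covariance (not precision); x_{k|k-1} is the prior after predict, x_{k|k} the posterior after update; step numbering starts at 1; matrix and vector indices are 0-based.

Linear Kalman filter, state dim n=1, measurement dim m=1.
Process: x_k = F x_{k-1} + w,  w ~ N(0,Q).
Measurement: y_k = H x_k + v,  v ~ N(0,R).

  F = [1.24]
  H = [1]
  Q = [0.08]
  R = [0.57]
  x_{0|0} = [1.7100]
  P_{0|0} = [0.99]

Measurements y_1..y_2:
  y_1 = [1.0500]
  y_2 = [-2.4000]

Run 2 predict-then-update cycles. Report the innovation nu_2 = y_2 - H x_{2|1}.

innov = [-4.0503]

step 1: x^-=[2.1204]  P^-=[1.6022]  S=[2.1722]  K=[0.7376]  nu=[-1.0704]  x^+=[1.3309]  P^+=[0.4204]
step 2: x^-=[1.6503]  P^-=[0.7265]  S=[1.2965]  K=[0.5603]  nu=[-4.0503]  x^+=[-0.6192]  P^+=[0.3194]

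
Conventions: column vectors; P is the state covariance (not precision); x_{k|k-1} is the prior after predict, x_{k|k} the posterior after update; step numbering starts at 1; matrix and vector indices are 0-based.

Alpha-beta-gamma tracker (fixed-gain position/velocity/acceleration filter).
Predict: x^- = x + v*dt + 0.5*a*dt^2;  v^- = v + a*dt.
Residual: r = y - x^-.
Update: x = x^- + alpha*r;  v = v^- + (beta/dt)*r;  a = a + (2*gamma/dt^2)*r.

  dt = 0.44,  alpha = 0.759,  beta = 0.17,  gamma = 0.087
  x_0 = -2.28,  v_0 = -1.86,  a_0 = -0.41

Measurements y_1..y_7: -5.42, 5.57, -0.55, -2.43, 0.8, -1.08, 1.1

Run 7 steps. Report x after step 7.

step 1: x_pred=-3.1381  r=-2.2819  x^+=-4.8701  v^+=-2.9220  a^+=-2.4609
step 2: x_pred=-6.3940  r=11.9640  x^+=2.6867  v^+=0.6176  a^+=8.2919
step 3: x_pred=3.7611  r=-4.3111  x^+=0.4890  v^+=2.6004  a^+=4.4172
step 4: x_pred=2.0607  r=-4.4907  x^+=-1.3477  v^+=2.8089  a^+=0.3811
step 5: x_pred=-0.0749  r=0.8749  x^+=0.5891  v^+=3.3146  a^+=1.1675
step 6: x_pred=2.1606  r=-3.2406  x^+=-0.2990  v^+=2.5763  a^+=-1.7450
step 7: x_pred=0.6656  r=0.4344  x^+=0.9953  v^+=1.9763  a^+=-1.3546

x_post = 0.9953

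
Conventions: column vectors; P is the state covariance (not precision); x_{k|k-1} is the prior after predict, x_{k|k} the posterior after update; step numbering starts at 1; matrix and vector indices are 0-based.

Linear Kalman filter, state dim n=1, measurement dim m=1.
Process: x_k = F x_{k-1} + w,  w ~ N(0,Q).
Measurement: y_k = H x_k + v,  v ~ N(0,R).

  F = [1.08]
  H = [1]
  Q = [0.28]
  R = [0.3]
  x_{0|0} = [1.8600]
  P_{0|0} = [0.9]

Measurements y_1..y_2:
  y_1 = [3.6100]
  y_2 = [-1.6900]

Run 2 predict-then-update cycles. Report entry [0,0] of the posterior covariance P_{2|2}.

step 1: x^-=[2.0088]  P^-=[1.3298]  S=[1.6298]  K=[0.8159]  nu=[1.6012]  x^+=[3.3153]  P^+=[0.2448]
step 2: x^-=[3.5805]  P^-=[0.5655]  S=[0.8655]  K=[0.6534]  nu=[-5.2705]  x^+=[0.1368]  P^+=[0.1960]

P_post[0,0] = 0.1960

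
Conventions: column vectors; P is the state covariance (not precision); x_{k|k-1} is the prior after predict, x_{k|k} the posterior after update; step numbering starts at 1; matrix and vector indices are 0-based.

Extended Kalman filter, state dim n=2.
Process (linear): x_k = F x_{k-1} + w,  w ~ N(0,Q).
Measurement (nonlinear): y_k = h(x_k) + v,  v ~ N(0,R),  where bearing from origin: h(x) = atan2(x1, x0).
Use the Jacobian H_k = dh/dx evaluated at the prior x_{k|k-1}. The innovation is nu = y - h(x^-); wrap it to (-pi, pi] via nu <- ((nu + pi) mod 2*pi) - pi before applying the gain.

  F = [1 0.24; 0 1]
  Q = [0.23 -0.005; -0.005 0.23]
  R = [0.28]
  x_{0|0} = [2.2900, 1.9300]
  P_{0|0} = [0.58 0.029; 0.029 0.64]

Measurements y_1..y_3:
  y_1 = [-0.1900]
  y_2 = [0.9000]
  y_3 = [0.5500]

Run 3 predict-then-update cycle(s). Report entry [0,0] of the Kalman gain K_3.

K[0,0] = -0.1194

step 1: x^-=[2.7532, 1.9300]  P^-=[0.8608 0.1776; 0.1776 0.8700]  H_jac=[-0.1707 0.2435]  S=[0.3419]  K=[-0.3033; 0.5310]  nu=[-0.8014]  x^+=[2.9963, 1.5045]  P^+=[0.8293 0.2327; 0.2327 0.7736]
step 2: x^-=[3.3573, 1.5045]  P^-=[1.2156 0.4133; 0.4133 1.0036]  H_jac=[-0.1112 0.2480]  S=[0.3340]  K=[-0.0976; 0.6078]  nu=[0.4787]  x^+=[3.3106, 1.7954]  P^+=[1.2124 0.4331; 0.4331 0.8802]
step 3: x^-=[3.7415, 1.7954]  P^-=[1.7010 0.6394; 0.6394 1.1102]  H_jac=[-0.1042 0.2172]  S=[0.3219]  K=[-0.1194; 0.5422]  nu=[0.1026]  x^+=[3.7293, 1.8511]  P^+=[1.6964 0.6602; 0.6602 1.0156]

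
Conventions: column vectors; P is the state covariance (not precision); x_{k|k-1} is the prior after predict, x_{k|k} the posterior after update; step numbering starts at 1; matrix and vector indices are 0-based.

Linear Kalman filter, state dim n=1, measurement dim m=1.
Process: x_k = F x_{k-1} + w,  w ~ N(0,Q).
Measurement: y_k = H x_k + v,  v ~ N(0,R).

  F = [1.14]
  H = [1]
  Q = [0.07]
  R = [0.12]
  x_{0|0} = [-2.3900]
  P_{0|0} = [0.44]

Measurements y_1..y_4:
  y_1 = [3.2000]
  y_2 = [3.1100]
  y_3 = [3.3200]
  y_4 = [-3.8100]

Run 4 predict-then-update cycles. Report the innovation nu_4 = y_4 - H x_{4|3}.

innov = [-7.5955]

step 1: x^-=[-2.7246]  P^-=[0.6418]  S=[0.7618]  K=[0.8425]  nu=[5.9246]  x^+=[2.2668]  P^+=[0.1011]
step 2: x^-=[2.5841]  P^-=[0.2014]  S=[0.3214]  K=[0.6266]  nu=[0.5259]  x^+=[2.9136]  P^+=[0.0752]
step 3: x^-=[3.3216]  P^-=[0.1677]  S=[0.2877]  K=[0.5829]  nu=[-0.0016]  x^+=[3.3207]  P^+=[0.0700]
step 4: x^-=[3.7855]  P^-=[0.1609]  S=[0.2809]  K=[0.5728]  nu=[-7.5955]  x^+=[-0.5653]  P^+=[0.0687]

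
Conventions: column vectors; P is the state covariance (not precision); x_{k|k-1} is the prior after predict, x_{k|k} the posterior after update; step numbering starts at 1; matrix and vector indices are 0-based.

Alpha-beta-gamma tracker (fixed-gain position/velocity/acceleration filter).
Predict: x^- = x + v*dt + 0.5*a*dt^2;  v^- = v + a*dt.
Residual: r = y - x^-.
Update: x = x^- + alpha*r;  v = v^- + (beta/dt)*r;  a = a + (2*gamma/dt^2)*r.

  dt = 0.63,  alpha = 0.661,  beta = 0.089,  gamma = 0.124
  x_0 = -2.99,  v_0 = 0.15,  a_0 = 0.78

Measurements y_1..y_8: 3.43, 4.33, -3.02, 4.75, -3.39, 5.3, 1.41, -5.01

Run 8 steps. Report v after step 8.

step 1: x_pred=-2.7407  r=6.1707  x^+=1.3381  v^+=1.5131  a^+=4.6357
step 2: x_pred=3.2114  r=1.1186  x^+=3.9508  v^+=4.5917  a^+=5.3347
step 3: x_pred=7.9022  r=-10.9222  x^+=0.6826  v^+=6.4095  a^+=-1.4900
step 4: x_pred=4.4250  r=0.3250  x^+=4.6398  v^+=5.5168  a^+=-1.2869
step 5: x_pred=7.8600  r=-11.2500  x^+=0.4238  v^+=3.1168  a^+=-8.3163
step 6: x_pred=0.7369  r=4.5631  x^+=3.7531  v^+=-1.4779  a^+=-5.4652
step 7: x_pred=1.7375  r=-0.3275  x^+=1.5210  v^+=-4.9672  a^+=-5.6698
step 8: x_pred=-2.7335  r=-2.2765  x^+=-4.2383  v^+=-8.8608  a^+=-7.0922

v_post = -8.8608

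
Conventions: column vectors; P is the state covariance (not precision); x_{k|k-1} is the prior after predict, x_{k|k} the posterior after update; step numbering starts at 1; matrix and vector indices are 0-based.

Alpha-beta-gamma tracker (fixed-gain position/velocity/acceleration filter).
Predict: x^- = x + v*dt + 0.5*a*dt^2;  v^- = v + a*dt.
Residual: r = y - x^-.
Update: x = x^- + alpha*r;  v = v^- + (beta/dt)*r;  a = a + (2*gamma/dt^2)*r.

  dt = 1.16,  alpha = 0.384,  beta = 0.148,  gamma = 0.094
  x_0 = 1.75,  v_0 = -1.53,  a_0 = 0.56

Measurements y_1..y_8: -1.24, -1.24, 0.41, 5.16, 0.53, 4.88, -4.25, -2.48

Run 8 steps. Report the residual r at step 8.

step 1: x_pred=0.3520  r=-1.5920  x^+=-0.2593  v^+=-1.0835  a^+=0.3376
step 2: x_pred=-1.2891  r=0.0491  x^+=-1.2702  v^+=-0.6857  a^+=0.3444
step 3: x_pred=-1.8339  r=2.2439  x^+=-0.9722  v^+=0.0002  a^+=0.6579
step 4: x_pred=-0.5294  r=5.6894  x^+=1.6554  v^+=1.4893  a^+=1.4528
step 5: x_pred=4.3604  r=-3.8304  x^+=2.8895  v^+=2.6858  a^+=0.9177
step 6: x_pred=6.6225  r=-1.7425  x^+=5.9534  v^+=3.5280  a^+=0.6742
step 7: x_pred=10.4995  r=-14.7495  x^+=4.8357  v^+=2.4283  a^+=-1.3865
step 8: x_pred=6.7197  r=-9.1997  x^+=3.1870  v^+=-0.3538  a^+=-2.6718

resid = -9.1997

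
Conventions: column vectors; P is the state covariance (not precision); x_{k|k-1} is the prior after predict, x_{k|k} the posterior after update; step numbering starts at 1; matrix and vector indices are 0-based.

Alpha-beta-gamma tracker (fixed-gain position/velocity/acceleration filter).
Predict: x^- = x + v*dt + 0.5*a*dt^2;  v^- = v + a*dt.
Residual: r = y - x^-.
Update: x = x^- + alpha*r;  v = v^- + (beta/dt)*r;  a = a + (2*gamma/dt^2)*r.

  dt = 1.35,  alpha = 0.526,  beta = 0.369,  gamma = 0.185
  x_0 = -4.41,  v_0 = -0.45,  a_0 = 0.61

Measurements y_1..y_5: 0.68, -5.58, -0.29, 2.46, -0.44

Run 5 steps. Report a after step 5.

a_post = -1.1112

step 1: x_pred=-4.4616  r=5.1416  x^+=-1.7571  v^+=1.7789  a^+=1.6538
step 2: x_pred=2.1514  r=-7.7314  x^+=-1.9153  v^+=1.8983  a^+=0.0842
step 3: x_pred=0.7242  r=-1.0142  x^+=0.1907  v^+=1.7348  a^+=-0.1217
step 4: x_pred=2.4219  r=0.0381  x^+=2.4419  v^+=1.5810  a^+=-0.1139
step 5: x_pred=4.4724  r=-4.9124  x^+=1.8885  v^+=0.0845  a^+=-1.1112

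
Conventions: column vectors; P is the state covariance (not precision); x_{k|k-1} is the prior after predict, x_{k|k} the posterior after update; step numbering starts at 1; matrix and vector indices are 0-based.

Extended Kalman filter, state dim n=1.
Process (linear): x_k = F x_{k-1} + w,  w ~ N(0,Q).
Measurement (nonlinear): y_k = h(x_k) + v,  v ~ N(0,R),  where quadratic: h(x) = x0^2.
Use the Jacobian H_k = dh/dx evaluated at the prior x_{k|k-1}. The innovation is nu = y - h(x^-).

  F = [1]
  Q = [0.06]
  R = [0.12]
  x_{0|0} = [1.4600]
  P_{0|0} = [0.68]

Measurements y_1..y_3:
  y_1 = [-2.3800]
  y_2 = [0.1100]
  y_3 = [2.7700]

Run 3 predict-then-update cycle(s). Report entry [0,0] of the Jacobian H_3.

H_jac[0,0] = -0.1271

step 1: x^-=[1.4600]  P^-=[0.7400]  H_jac=[2.9200]  S=[6.4295]  K=[0.3361]  nu=[-4.5116]  x^+=[-0.0562]  P^+=[0.0138]
step 2: x^-=[-0.0562]  P^-=[0.0738]  H_jac=[-0.1125]  S=[0.1209]  K=[-0.0686]  nu=[0.1068]  x^+=[-0.0636]  P^+=[0.0732]
step 3: x^-=[-0.0636]  P^-=[0.1332]  H_jac=[-0.1271]  S=[0.1222]  K=[-0.1387]  nu=[2.7660]  x^+=[-0.4471]  P^+=[0.1309]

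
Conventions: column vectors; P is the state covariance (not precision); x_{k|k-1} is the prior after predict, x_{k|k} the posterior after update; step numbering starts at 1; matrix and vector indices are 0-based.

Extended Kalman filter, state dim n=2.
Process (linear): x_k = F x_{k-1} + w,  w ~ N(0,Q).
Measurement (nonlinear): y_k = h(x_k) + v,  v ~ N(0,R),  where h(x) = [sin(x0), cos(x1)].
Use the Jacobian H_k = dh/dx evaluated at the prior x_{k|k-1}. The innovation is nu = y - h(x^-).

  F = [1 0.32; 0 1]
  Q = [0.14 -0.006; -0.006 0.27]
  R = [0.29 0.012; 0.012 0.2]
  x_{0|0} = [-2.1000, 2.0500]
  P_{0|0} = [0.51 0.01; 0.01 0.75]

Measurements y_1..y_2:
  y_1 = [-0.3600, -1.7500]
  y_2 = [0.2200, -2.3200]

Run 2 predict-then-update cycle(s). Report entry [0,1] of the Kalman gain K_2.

step 1: x^-=[-1.4440, 2.0500]  P^-=[0.7332 0.2440; 0.2440 1.0200]  H_jac=[0.1265 0.0000; 0.0000 -0.8874]  S=[0.3017 -0.0154; -0.0154 1.0032]  K=[0.2965 -0.2113; 0.0563 -0.9014]  nu=[0.6320, -1.2889]  x^+=[-0.9843, 3.2474]  P^+=[0.6600 0.0436; 0.0436 0.2024]
step 2: x^-=[0.0549, 3.2474]  P^-=[0.8486 0.1024; 0.1024 0.4724]  H_jac=[0.9985 0.0000; 0.0000 0.1056]  S=[1.1360 0.0228; 0.0228 0.2053]  K=[0.7465 -0.0302; 0.0853 0.2336]  nu=[0.1651, -1.3256]  x^+=[0.2182, 2.9518]  P^+=[0.2164 0.0276; 0.0276 0.4520]

K[0,1] = -0.0302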